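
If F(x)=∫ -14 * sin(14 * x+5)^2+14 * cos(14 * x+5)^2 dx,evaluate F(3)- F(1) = -sin(38)/2 + sin(94)/2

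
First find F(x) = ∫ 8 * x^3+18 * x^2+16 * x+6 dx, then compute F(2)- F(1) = 102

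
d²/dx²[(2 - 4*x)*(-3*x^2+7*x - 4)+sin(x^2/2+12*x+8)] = -x^2*sin(x^2/2 + 12*x + 8) - 24*x*sin(x^2/2 + 12*x + 8) + 72*x - 144*sin(x^2/2 + 12*x + 8) + cos(x^2/2 + 12*x + 8) - 68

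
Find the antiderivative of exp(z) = exp(z) + C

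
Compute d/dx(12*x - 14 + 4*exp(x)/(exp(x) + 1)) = (12*exp(2*x) + 28*exp(x) + 12)/(exp(2*x) + 2*exp(x) + 1)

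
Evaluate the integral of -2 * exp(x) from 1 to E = -2*exp(E) + 2*E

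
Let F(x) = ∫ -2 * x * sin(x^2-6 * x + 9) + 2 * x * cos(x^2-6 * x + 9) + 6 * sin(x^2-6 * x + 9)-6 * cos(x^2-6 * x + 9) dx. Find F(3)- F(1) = -cos(4) - sin(4) + 1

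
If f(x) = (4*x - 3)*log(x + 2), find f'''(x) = (-4*x - 30)/(x^3 + 6*x^2 + 12*x + 8)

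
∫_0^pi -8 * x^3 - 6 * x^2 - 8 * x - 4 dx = (-2*pi - 2)*(2*pi + pi^3)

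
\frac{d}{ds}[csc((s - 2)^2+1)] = 4*(2 - s)*cos(s^2 - 4*s + 5)/(1 - cos(2*s^2 - 8*s + 10))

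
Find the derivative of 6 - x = -1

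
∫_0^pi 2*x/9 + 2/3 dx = -1 + (1 + pi/3)^2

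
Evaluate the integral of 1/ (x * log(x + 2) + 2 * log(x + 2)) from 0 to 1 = log(log(3)) - log(log(2))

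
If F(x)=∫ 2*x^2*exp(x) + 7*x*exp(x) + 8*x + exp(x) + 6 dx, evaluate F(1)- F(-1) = 3*exp(-1) + 3*E + 12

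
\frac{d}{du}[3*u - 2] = 3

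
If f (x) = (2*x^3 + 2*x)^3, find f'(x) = 72*x^8 + 168*x^6 + 120*x^4 + 24*x^2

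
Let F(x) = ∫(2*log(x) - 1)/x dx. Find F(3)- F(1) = -3*log(3) - 1 + (1 + log(3))^2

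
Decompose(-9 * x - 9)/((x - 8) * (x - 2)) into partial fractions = 9/(2*(x - 2)) - 27/(2*(x - 8))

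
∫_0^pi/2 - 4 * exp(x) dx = 4 - 4*exp(pi/2)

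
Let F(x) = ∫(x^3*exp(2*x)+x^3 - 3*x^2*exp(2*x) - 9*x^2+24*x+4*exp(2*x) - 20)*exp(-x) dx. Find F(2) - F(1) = E - exp(-1)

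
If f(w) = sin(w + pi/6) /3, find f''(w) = -sin(w + pi/6)/3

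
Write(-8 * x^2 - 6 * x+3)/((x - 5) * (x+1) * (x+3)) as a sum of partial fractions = -51/(16*(x + 3)) - 1/(12*(x + 1)) - 227/(48*(x - 5))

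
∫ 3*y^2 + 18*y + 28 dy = y^3 + 9*y^2 + 28*y + C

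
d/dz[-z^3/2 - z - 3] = -3*z^2/2 - 1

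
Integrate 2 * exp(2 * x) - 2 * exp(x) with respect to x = (exp(x) - 1)^2 + C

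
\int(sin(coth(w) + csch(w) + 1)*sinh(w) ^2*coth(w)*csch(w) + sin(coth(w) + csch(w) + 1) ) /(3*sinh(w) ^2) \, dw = cos(coth(w) + csch(w) + 1)/3 + C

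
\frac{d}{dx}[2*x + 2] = 2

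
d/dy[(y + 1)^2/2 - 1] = y + 1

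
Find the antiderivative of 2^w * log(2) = 2^w + C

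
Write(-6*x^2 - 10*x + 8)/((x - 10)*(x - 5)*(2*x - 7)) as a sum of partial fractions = -134/(13*(2*x - 7)) + 64/(5*(x - 5)) - 692/(65*(x - 10))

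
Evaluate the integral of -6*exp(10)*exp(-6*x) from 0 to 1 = -exp(10) + exp(4)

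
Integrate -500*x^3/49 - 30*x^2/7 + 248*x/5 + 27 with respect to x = -125*x^4/49 - 10*x^3/7 + 124*x^2/5 + 27*x + C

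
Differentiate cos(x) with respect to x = -sin(x)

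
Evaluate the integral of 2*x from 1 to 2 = 3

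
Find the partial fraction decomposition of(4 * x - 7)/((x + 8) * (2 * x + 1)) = -6/(5*(2*x + 1)) + 13/(5*(x + 8))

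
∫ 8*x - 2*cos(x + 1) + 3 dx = 4*x^2 + 3*x - 2*sin(x + 1) + C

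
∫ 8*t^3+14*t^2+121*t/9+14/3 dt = 2*t^4 + 14*t^3/3 + 121*t^2/18 + 14*t/3 + C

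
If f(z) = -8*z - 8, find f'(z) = -8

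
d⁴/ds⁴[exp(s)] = exp(s)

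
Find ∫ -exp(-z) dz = exp(-z) + C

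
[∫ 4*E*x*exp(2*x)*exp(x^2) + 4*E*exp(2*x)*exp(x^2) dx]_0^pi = -2*E + 2*exp(1 + 2*pi + pi^2)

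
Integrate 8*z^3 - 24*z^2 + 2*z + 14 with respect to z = 2*z^4 - 8*z^3 + z^2 + 14*z + C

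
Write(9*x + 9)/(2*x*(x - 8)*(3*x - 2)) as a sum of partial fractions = -135/(88*(3*x - 2)) + 81/(352*(x - 8)) + 9/(32*x)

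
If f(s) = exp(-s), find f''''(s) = exp(-s)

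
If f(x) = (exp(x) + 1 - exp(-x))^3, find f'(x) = (3*exp(6*x) + 6*exp(5*x) - 6*exp(x) + 3)*exp(-3*x)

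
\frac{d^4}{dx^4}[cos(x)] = cos(x)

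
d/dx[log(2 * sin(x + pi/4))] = 1/tan(x + pi/4)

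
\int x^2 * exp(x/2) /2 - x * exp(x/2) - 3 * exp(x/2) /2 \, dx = (x - 3)^2*exp(x/2) + C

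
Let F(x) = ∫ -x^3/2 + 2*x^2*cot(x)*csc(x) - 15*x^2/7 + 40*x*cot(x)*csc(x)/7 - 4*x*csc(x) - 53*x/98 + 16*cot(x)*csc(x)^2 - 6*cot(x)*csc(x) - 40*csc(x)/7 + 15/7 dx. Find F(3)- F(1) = -8/sin(3)^2 - 204/(7*sin(3)) - 1296/49 + 12/(7*sin(1)) + 8/sin(1)^2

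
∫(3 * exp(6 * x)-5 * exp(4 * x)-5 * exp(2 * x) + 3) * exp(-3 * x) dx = -10*sinh(x) + 2*sinh(3*x) + C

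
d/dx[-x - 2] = -1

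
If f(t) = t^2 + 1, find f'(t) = 2*t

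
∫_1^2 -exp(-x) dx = -exp(-1) + exp(-2)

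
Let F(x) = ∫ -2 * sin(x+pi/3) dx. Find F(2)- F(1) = 2*cos(pi/3 + 2) - 2*cos(1 + pi/3)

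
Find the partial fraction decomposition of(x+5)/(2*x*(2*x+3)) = -7/(6*(2*x + 3)) + 5/(6*x)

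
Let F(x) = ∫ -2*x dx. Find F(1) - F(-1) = 0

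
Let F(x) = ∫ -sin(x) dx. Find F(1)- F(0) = -1 + cos(1)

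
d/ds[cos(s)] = -sin(s)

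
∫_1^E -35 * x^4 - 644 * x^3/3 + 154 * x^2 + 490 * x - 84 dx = 7*(-3*exp(2) + 4 + 4*E)*(-5 + 2*E + exp(3)/3 + 3*exp(2)) - 35/3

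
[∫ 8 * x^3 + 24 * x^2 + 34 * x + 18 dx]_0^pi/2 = -3*(1 + pi/2)^2 - 15 + 2*(2 + (1 + pi/2)^2)^2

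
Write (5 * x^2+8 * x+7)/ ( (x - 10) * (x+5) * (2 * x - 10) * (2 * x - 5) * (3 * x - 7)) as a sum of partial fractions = -1071/(2024*(3*x - 7)) + 466/(1125*(2*x - 5)) + 23/(24750*(x + 5)) - 43/(1000*(x - 5)) + 587/(51750*(x - 10))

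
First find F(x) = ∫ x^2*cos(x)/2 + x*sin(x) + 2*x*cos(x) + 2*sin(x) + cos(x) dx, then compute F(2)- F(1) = -7*sin(1)/2 + 7*sin(2)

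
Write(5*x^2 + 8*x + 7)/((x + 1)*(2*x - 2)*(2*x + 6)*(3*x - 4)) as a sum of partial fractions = 717/(364*(3*x - 4)) - 7/(104*(x + 3)) + 1/(28*(x + 1)) - 5/(8*(x - 1))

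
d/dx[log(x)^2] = 2*log(x)/x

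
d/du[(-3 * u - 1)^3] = -81*u^2 - 54*u - 9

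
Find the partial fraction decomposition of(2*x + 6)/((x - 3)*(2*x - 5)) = -22/(2*x - 5) + 12/(x - 3)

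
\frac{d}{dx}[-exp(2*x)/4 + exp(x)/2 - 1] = -exp(2*x)/2 + exp(x)/2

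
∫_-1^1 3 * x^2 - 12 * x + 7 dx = 16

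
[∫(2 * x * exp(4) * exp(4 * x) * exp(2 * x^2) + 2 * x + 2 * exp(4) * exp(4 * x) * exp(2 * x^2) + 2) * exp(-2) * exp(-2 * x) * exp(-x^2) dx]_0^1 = -exp(2) - exp(-5) + exp(-2) + exp(5)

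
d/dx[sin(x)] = cos(x)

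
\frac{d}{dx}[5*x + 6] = 5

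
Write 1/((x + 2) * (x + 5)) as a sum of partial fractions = -1/(3*(x + 5)) + 1/(3*(x + 2))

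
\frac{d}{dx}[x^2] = 2*x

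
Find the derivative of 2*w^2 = 4*w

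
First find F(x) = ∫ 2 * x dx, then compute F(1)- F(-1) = 0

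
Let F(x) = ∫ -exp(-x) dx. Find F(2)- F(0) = -1 + exp(-2)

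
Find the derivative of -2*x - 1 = -2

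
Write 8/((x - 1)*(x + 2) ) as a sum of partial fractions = -8/(3*(x + 2)) + 8/(3*(x - 1))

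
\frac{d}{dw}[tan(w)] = cos(w)^(-2)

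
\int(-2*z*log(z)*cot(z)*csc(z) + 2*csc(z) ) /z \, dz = 2*log(z)*csc(z) + C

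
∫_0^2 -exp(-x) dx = -1 + exp(-2)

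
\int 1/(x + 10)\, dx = log(x + 10) + C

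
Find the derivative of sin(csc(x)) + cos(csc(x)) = -sqrt(2)*cos(x)*cos(pi/4 + 1/sin(x))/sin(x)^2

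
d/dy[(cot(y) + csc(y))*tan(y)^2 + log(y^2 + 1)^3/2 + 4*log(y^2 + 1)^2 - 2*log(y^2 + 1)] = (2*y^2*tan(y)^3*csc(y) + y^2*tan(y)^2 + y^2 + y^2/cos(y) + 3*y*log(y^2 + 1)^2 + 16*y*log(y^2 + 1) - 4*y + 2*tan(y)^3*csc(y) + tan(y)^2 + 1 + 1/cos(y))/(y^2 + 1)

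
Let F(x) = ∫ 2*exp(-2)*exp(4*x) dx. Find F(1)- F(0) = -exp(-2)/2 + exp(2)/2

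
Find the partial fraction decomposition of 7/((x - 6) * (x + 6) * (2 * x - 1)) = -28/(143*(2*x - 1)) + 7/(156*(x + 6)) + 7/(132*(x - 6))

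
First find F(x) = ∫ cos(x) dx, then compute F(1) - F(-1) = 2*sin(1)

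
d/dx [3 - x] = -1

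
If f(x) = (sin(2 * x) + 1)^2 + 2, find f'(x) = 2*sin(4*x) + 4*cos(2*x)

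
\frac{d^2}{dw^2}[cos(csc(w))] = -(sin(1/sin(w))*cos(w)^2 + sin(1/sin(w)) + cos(w)^2*cos(1/sin(w))/sin(w))/sin(w)^3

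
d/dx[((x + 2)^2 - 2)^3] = 6*x^5 + 60*x^4 + 216*x^3 + 336*x^2 + 216*x + 48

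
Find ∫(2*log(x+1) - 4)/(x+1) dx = (log(x + 1) - 2)^2 + C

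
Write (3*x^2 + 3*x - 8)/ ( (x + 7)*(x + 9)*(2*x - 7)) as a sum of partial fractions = 157/(525*(2*x - 7)) + 104/(25*(x + 9)) - 59/(21*(x + 7))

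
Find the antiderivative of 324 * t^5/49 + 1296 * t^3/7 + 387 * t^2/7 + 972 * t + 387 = 54*t^6/49 + 324*t^4/7 + 129*t^3/7 + 486*t^2 + 387*t + C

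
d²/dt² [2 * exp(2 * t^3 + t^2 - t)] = 72*t^4*exp(2*t^3 + t^2 - t) + 48*t^3*exp(2*t^3 + t^2 - t) - 16*t^2*exp(2*t^3 + t^2 - t) + 16*t*exp(2*t^3 + t^2 - t) + 6*exp(2*t^3 + t^2 - t)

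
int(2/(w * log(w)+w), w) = 2*log(log(w) + 1) + C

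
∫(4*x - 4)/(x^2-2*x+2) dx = 2*log((x - 1)^2 + 1) + C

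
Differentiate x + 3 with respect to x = 1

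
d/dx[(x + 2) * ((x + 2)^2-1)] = 3*x^2 + 12*x + 11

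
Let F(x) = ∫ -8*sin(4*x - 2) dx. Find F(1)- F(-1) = -2*cos(6) + 2*cos(2)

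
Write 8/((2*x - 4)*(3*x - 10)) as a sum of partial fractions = 3/(3*x - 10) - 1/(x - 2)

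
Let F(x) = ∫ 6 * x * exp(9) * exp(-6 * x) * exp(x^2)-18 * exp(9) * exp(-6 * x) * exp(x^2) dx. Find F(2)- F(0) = -3*exp(9) + 3*E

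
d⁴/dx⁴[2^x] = 2^x*log(2)^4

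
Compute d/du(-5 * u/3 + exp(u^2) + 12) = 2*u*exp(u^2) - 5/3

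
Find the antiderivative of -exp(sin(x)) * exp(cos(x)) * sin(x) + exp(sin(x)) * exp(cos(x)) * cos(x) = exp(sqrt(2)*sin(x + pi/4)) + C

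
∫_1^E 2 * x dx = -1 + exp(2)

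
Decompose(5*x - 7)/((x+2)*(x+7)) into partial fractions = 42/(5*(x + 7)) - 17/(5*(x + 2))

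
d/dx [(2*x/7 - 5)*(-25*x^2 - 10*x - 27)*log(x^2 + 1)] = (-150*x^4*log(x^2 + 1) - 100*x^4 + 1710*x^3*log(x^2 + 1) + 1710*x^3 + 146*x^2*log(x^2 + 1) + 592*x^2 + 1710*x*log(x^2 + 1) + 1890*x + 296*log(x^2 + 1))/(7*x^2 + 7)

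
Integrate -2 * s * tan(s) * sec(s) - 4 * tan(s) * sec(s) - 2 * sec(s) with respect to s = (-2*s - 4)*sec(s) + C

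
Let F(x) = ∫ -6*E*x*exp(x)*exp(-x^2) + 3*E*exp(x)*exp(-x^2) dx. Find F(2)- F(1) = -3*E + 3*exp(-1)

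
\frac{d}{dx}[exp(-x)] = -exp(-x)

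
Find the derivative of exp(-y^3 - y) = (-3*y^2 - 1)*exp(-y^3 - y)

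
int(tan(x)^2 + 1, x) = tan(x) + C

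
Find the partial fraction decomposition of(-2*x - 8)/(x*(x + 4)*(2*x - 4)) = -1/(2*(x - 2)) + 1/(2*x)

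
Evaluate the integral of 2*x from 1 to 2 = 3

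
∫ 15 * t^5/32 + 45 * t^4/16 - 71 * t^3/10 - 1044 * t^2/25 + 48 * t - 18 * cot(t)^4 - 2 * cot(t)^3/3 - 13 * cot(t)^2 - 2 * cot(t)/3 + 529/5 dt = 5*t^6/64 + 9*t^5/16 - 71*t^4/40 - 348*t^3/25 + 24*t^2 + 504*t/5 + 6*cot(t)^3 + cot(t)^2/3 - 5*cot(t) + C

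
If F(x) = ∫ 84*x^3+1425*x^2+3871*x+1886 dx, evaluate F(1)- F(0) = 8635/2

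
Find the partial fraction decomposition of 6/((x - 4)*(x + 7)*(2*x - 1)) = -8/(35*(2*x - 1)) + 2/(55*(x + 7)) + 6/(77*(x - 4))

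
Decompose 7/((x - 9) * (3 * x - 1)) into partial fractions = -21/(26*(3*x - 1)) + 7/(26*(x - 9))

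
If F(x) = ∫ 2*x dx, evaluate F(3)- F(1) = 8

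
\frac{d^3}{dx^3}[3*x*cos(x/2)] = 3*x*sin(x/2)/8 - 9*cos(x/2)/4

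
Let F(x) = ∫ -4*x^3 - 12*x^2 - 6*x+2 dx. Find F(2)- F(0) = -56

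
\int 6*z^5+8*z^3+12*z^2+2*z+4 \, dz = z^6 + 2*z^4 + 4*z^3 + z^2 + 4*z + C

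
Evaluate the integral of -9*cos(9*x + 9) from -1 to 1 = -sin(18)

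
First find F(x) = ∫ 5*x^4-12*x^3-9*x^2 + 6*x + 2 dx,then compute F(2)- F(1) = -24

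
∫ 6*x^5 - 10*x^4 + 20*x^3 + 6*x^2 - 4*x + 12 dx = x^6 - 2*x^5 + 5*x^4 + 2*x^3 - 2*x^2 + 12*x + C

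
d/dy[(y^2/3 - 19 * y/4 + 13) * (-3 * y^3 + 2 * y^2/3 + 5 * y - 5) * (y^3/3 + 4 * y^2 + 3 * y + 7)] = -8*y^7/3 + 623*y^6/108 + 745*y^5/3 - 3935*y^4/6 - 2074*y^3/9 - 5*y^2/4 - 222*y + 1705/4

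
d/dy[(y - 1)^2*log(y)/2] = (2*y^2*log(y) + y^2 - 2*y*log(y) - 2*y + 1)/(2*y)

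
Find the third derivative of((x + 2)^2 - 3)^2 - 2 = 24*x + 48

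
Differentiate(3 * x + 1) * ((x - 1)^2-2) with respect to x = 9*x^2 - 10*x - 5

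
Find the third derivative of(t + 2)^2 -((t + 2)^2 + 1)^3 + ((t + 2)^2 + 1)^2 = -120*t^3 - 720*t^2 - 1488*t - 1056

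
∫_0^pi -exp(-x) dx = -1 + exp(-pi)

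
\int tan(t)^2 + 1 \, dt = tan(t) + C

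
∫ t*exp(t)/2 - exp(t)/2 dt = (t - 2)*exp(t)/2 + C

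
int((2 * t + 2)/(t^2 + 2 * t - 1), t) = log(3*(t + 1)^2 - 6) + C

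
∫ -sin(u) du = cos(u) + C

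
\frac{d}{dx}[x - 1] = 1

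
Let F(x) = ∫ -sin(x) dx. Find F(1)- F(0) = -1 + cos(1)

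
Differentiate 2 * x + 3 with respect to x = 2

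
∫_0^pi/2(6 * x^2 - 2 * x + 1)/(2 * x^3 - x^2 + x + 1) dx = -log(3) + log(-3*pi^2/4 + 3 + 3*pi/2 + 3*pi^3/4)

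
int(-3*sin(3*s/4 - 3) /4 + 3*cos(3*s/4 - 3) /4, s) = sqrt(2)*cos(-3*s/4 + pi/4 + 3) + C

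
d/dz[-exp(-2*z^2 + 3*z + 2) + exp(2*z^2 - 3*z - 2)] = (4*z*exp(-4*z^2 + 6*z + 4) + 4*z - 3*exp(-4*z^2 + 6*z + 4) - 3)*exp(2*z^2 - 3*z - 2)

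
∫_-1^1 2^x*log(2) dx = 3/2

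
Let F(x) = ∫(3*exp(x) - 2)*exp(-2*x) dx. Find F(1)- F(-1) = -exp(2) - 3*exp(-1) + exp(-2) + 3*E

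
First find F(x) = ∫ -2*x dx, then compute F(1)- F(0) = -1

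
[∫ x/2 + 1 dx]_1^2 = 7/4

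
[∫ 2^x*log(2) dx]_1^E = -2 + 2^E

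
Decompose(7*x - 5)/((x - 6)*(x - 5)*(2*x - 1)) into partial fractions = -2/(33*(2*x - 1)) - 10/(3*(x - 5)) + 37/(11*(x - 6))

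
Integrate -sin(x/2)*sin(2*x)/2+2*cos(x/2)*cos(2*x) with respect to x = sin(2*x)*cos(x/2) + C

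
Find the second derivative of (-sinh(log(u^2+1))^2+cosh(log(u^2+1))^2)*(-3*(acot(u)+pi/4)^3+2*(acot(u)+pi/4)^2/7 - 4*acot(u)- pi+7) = -(1008*u*acot(u)^2 - 64*u*acot(u) + 504*pi*u*acot(u) - 16*pi*u + 448*u + 63*pi^2*u + 1008*acot(u) - 32 + 252*pi)/(56*u^4 + 112*u^2 + 56)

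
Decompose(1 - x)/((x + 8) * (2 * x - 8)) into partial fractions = -3/(8*(x + 8)) - 1/(8*(x - 4))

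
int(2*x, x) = x^2 + C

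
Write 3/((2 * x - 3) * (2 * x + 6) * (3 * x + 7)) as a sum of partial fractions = -27/(92*(3*x + 7)) + 2/(69*(2*x - 3)) + 1/(12*(x + 3))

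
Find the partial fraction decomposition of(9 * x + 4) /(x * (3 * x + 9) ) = 23/(9*(x + 3)) + 4/(9*x)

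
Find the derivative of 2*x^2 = 4*x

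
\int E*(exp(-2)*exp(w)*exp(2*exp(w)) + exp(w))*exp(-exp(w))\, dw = 2*sinh(exp(w) - 1) + C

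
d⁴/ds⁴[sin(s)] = sin(s)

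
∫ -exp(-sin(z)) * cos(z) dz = exp(-sin(z)) + C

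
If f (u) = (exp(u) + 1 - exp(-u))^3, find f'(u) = (3*exp(6*u) + 6*exp(5*u) - 6*exp(u) + 3)*exp(-3*u)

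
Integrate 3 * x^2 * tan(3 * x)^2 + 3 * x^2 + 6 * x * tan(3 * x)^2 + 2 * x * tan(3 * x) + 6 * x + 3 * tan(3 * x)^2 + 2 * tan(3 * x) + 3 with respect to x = (x + 1)^2*tan(3*x) + C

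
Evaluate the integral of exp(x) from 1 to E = -E + exp(E)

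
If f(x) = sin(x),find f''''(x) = sin(x)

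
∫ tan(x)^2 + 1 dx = tan(x) + C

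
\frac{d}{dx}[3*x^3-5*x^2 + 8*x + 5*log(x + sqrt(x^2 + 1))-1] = (9*x^4 + 9*x^3*sqrt(x^2 + 1) - 10*x^3 - 10*x^2*sqrt(x^2 + 1) + 17*x^2 + 8*x*sqrt(x^2 + 1) - 5*x + 5*sqrt(x^2 + 1) + 8)/(x^2 + x*sqrt(x^2 + 1) + 1)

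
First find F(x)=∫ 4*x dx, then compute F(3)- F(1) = 16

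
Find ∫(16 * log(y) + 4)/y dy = 4*(2*log(y) + 1)*log(y) + C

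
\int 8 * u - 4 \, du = 4*u^2 - 4*u + C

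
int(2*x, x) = x^2 + C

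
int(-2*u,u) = -u^2 + C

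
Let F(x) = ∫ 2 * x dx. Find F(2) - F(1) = 3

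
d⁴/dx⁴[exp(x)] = exp(x)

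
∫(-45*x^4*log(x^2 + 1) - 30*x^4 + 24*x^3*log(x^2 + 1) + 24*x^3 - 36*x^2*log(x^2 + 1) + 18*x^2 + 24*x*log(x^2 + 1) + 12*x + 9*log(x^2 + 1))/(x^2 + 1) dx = 3*(-5*x^3 + 4*x^2 + 3*x + 2)*log(x^2 + 1) + C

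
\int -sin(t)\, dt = cos(t) + C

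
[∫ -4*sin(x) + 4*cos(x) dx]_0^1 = -4 + 4*cos(1) + 4*sin(1)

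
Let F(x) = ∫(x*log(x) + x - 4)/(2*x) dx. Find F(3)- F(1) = -log(3)/2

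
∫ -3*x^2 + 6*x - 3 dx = -x^3 + 3*x^2 - 3*x + C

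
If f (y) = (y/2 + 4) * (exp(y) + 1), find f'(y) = y*exp(y)/2 + 9*exp(y)/2 + 1/2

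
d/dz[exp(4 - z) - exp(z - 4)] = (-exp(2*z - 8) - 1)*exp(4 - z)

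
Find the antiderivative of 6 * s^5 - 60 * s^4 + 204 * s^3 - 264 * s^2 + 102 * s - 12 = s^6 - 12*s^5 + 51*s^4 - 88*s^3 + 51*s^2 - 12*s + C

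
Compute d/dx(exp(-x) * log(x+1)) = (-x*log(x + 1) - log(x + 1) + 1)/(x*exp(x) + exp(x))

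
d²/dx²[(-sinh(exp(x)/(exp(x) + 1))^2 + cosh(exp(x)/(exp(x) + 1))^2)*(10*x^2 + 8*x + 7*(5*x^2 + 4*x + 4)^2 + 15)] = 2100*x^2 + 1680*x + 804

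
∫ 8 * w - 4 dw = 4*w^2 - 4*w + C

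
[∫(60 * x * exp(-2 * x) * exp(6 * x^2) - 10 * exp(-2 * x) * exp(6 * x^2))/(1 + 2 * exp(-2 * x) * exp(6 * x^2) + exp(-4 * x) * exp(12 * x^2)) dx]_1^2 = -5*exp(4)/(1 + exp(4)) + 5*exp(20)/(1 + exp(20))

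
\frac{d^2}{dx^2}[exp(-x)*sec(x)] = 2*(-sin(x) + 1/cos(x))*exp(-x)/cos(x)^2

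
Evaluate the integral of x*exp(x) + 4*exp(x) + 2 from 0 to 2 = 1 + 5*exp(2)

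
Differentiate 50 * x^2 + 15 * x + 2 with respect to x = 100*x + 15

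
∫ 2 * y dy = y^2 + C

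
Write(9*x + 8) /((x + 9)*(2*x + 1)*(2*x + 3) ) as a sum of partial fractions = 11/(30*(2*x + 3)) + 7/(34*(2*x + 1)) - 73/(255*(x + 9))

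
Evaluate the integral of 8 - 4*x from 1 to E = 2 - 2*(-2 + E)^2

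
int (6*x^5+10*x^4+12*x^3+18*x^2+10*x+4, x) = x^6 + 2*x^5 + 3*x^4 + 6*x^3 + 5*x^2 + 4*x + C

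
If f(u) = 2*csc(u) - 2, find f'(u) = -2*cot(u)*csc(u)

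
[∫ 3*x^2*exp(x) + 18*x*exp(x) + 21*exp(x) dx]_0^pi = -9 + 3*(-1 + (2 + pi)^2)*exp(pi)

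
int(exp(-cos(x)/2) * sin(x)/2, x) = exp(-cos(x)/2) + C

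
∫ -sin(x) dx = cos(x) + C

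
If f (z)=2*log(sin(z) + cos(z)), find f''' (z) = 4*cos(z + pi/4)/sin(z + pi/4)^3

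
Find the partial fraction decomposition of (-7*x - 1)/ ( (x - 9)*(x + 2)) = -13/(11*(x + 2)) - 64/(11*(x - 9))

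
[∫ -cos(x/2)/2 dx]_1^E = -sin(E/2) + sin(1/2)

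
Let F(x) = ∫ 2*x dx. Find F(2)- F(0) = 4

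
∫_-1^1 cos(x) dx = 2*sin(1)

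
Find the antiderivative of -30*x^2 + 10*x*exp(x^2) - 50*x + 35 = -10*x^3 - 25*x^2 + 35*x + 5*exp(x^2) + C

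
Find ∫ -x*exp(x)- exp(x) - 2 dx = -x*(exp(x) + 2) + C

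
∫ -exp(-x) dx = exp(-x) + C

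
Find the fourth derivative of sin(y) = sin(y)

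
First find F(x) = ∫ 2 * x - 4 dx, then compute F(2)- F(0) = -4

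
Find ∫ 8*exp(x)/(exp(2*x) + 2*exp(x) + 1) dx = 8*exp(x)/(exp(x) + 1) + C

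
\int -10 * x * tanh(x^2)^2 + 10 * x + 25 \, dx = 25*x + 5*tanh(x^2) + C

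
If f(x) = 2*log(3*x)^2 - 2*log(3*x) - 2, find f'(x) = (4*log(x) - 2 + 4*log(3))/x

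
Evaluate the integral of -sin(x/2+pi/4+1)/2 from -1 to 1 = cos((pi + 6)/4) - cos((2 + pi)/4)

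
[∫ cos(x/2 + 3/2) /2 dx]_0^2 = -sin(3/2) + sin(5/2)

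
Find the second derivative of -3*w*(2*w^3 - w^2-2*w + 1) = -72*w^2 + 18*w + 12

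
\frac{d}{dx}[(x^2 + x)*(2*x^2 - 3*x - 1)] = 8*x^3 - 3*x^2 - 8*x - 1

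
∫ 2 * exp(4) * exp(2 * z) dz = exp(2*z + 4) + C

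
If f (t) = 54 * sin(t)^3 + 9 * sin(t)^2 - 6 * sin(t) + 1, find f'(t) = 6*(3*sin(t) - 27*cos(t)^2 + 26)*cos(t)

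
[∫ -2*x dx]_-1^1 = 0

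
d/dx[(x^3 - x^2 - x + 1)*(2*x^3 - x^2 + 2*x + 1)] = 12*x^5 - 15*x^4 + 4*x^3 + 6*x^2 - 8*x + 1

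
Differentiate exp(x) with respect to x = exp(x)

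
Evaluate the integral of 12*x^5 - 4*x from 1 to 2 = 120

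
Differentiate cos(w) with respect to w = -sin(w)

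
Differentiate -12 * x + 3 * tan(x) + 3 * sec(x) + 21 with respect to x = 3*tan(x)^2 + 3*tan(x)*sec(x) - 9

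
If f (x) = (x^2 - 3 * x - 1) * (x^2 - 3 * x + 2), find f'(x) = 4*x^3 - 18*x^2 + 20*x - 3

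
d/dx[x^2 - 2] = 2*x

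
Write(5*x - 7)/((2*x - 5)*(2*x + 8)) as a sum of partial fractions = 11/(26*(2*x - 5)) + 27/(26*(x + 4))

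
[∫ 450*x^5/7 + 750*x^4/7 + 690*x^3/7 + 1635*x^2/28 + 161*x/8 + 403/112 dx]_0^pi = -3/7 + 13*pi/16 + 5*pi^2/4 + 5*pi^3/4 + 3*(1 + 13*pi/4 + 5*pi^2 + 5*pi^3)^2/7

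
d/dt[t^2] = 2*t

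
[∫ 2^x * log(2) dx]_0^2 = 3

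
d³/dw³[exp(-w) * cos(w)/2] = (-sin(w) + cos(w))*exp(-w)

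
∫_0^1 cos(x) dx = sin(1)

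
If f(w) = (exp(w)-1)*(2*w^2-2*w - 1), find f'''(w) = 2*w^2*exp(w) + 10*w*exp(w) + 5*exp(w)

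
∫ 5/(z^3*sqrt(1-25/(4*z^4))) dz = asec(2*z^2/5) + C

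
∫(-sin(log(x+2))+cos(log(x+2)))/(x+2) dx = sqrt(2)*sin(log(x + 2) + pi/4) + C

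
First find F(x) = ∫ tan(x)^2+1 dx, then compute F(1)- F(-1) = 2*tan(1)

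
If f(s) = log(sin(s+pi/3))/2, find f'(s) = 1/(2*tan(s + pi/3))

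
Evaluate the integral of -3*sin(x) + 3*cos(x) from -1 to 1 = 6*sin(1)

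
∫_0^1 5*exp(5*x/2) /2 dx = -1 + exp(5/2)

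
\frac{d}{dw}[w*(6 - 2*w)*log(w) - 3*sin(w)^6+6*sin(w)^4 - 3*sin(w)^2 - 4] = -4*w*log(w) - 2*w - 9*(1 - cos(2*w))^2*sin(2*w)/4 + 6*log(w) + 3*sin(2*w) - 3*sin(4*w) + 6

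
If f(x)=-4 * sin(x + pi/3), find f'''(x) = 4*cos(x + pi/3)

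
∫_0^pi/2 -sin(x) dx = -1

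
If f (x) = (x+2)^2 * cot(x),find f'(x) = -x^2/sin(x)^2 + 2*x/tan(x) - 4*x/sin(x)^2 + 4/tan(x) - 4/sin(x)^2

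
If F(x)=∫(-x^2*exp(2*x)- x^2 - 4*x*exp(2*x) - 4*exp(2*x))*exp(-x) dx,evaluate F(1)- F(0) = -5*E + 5*exp(-1)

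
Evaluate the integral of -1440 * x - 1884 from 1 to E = -5*(-12*E - 15)^2 - 84*E + 3729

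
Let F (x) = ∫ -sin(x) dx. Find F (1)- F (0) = -1 + cos(1)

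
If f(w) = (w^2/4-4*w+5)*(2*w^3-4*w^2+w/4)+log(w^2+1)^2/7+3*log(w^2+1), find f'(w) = (280*w^6 - 4032*w^5 + 9037*w^4 - 8736*w^3 + 8897*w^2 + 64*w*log(w^2 + 1) - 4032*w + 140)/(112*w^2 + 112)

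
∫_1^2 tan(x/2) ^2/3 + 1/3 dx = -2*tan(1/2)/3 + 2*tan(1)/3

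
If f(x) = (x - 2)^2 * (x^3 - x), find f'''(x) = 60*x^2 - 96*x + 18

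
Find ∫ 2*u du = u^2 + C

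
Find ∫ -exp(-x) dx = exp(-x) + C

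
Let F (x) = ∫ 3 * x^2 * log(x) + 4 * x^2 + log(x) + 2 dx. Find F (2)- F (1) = 10*log(2) + 8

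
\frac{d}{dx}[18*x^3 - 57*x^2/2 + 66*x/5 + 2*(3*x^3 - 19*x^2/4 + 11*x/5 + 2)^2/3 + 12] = 36*x^5 - 95*x^4 + 2861*x^3/30 + 181*x^2/5 - 1897*x/25 + 286/15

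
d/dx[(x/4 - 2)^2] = x/8 - 1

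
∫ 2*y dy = y^2 + C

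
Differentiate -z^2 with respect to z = -2*z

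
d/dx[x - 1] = 1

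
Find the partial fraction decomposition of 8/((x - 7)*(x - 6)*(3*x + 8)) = 36/(377*(3*x + 8)) - 4/(13*(x - 6)) + 8/(29*(x - 7))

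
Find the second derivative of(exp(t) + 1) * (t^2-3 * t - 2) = t^2*exp(t) + t*exp(t) - 6*exp(t) + 2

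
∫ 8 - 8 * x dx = -4*x^2 + 8*x + C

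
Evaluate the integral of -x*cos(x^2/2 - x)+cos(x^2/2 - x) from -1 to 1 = sin(1/2) + sin(3/2)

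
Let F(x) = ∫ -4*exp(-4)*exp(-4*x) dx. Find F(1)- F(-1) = -1 + exp(-8)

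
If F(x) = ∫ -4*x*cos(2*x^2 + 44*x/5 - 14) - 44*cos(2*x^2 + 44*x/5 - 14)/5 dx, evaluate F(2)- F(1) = -sin(16/5) - sin(58/5)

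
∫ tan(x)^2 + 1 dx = tan(x) + C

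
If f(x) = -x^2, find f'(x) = -2*x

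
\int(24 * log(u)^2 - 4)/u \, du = 8*log(u)^3 - 4*log(u) + C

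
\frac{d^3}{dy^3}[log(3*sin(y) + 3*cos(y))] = 2*cos(y + pi/4)/sin(y + pi/4)^3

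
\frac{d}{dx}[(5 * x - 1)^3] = 375*x^2 - 150*x + 15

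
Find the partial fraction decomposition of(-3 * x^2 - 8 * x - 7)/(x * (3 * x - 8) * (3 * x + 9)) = -149/(136*(3*x - 8)) - 10/(153*(x + 3)) + 7/(72*x)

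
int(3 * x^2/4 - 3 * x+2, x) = x^3/4 - 3*x^2/2 + 2*x + C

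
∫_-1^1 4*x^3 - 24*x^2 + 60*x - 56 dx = -128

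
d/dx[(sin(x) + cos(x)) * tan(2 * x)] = sqrt(2)*(2*sin(x + pi/4)/cos(2*x)^2 + cos(x + pi/4)*tan(2*x))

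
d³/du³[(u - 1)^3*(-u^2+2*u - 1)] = -60*u^2 + 120*u - 60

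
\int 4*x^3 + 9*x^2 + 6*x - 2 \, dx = x^4 + 3*x^3 + 3*x^2 - 2*x + C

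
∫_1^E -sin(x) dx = cos(E) - cos(1)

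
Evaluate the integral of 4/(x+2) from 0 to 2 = 4*log(2)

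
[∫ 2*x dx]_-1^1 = 0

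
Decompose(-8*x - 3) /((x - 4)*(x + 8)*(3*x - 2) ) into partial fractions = 15/(52*(3*x - 2)) + 61/(312*(x + 8)) - 7/(24*(x - 4))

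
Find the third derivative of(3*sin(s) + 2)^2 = -12*(6*sin(s) + 1)*cos(s)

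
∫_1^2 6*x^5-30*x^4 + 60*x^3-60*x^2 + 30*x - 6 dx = 1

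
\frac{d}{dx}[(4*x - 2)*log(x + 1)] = (4*x*log(x + 1) + 4*x + 4*log(x + 1) - 2)/(x + 1)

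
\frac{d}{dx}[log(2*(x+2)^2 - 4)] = (2*x + 4)/(x^2 + 4*x + 2)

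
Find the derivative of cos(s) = -sin(s)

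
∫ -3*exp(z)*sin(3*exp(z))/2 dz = cos(3*exp(z))/2 + C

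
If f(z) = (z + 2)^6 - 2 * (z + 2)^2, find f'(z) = 6*z^5 + 60*z^4 + 240*z^3 + 480*z^2 + 476*z + 184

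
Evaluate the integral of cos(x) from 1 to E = -sin(1) + sin(E)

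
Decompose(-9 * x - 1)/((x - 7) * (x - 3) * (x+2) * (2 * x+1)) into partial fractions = 4/(45*(2*x + 1)) - 17/(135*(x + 2)) + 1/(5*(x - 3)) - 16/(135*(x - 7))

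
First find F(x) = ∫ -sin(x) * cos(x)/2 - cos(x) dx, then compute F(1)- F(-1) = -2*sin(1)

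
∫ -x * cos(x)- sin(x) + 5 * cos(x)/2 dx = (5/2 - x)*sin(x) + C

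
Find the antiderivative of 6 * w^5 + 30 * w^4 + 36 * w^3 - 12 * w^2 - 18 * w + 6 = w^6 + 6*w^5 + 9*w^4 - 4*w^3 - 9*w^2 + 6*w + C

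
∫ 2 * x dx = x^2 + C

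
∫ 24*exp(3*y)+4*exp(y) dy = (8*exp(2*y) + 4)*exp(y) + C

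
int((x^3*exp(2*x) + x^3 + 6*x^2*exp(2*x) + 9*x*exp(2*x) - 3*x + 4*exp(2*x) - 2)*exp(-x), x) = 2*(x + 1)^3*sinh(x) + C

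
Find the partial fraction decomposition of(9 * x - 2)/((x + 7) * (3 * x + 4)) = -42/(17*(3*x + 4)) + 65/(17*(x + 7))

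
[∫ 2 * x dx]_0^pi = pi^2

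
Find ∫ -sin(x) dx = cos(x) + C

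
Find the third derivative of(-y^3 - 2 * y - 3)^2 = 120*y^3 + 96*y + 36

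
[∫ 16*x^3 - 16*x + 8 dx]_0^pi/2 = 4 + (4 - 2*pi)*(-pi^3/8 - pi^2/4 - 1 + pi/2)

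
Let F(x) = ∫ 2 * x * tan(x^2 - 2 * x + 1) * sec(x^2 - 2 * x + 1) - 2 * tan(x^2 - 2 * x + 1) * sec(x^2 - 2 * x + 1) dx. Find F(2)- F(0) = 0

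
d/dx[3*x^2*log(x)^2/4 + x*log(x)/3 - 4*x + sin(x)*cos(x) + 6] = 3*x*log(x)^2/2 + 3*x*log(x)/2 + log(x)/3 + cos(2*x) - 11/3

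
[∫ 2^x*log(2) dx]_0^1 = 1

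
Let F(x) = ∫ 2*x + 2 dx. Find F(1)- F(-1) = 4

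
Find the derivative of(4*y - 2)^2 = 32*y - 16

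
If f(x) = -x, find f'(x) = -1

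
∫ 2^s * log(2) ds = 2^s + C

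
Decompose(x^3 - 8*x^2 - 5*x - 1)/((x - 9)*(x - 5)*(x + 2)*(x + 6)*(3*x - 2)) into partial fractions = -123/(10400*(3*x - 2)) - 19/(528*(x + 6)) + 31/(2464*(x + 2)) + 101/(4004*(x - 5)) + 7/(3300*(x - 9))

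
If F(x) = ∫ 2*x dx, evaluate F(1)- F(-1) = 0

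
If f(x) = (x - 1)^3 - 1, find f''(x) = 6*x - 6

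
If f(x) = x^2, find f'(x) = 2*x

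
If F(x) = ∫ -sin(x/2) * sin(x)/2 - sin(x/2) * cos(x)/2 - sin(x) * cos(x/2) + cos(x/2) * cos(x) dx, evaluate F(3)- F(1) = -(cos(1) + sin(1))*cos(1/2) + (cos(3) + sin(3))*cos(3/2)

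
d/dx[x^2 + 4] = 2*x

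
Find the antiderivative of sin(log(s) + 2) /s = -cos(log(s) + 2) + C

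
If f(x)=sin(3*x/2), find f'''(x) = -27*cos(3*x/2)/8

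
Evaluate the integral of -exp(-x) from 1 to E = -exp(-1) + exp(-E)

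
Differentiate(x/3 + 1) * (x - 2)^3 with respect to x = 4*x^3/3 - 3*x^2 - 4*x + 28/3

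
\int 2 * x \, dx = x^2 + C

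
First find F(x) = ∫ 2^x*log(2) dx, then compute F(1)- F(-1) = 3/2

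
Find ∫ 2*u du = u^2 + C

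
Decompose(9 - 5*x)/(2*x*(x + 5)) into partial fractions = -17/(5*(x + 5)) + 9/(10*x)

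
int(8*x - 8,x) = 4*x^2 - 8*x + C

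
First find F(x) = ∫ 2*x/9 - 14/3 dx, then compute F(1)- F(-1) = -28/3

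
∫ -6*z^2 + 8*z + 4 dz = -2*z^3 + 4*z^2 + 4*z + C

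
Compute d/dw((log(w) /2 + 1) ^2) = (log(w) + 2)/(2*w)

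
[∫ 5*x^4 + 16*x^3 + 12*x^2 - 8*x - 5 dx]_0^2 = 102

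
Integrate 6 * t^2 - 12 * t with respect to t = 2*t^3 - 6*t^2 + C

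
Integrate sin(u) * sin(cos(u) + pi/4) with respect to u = cos(cos(u) + pi/4) + C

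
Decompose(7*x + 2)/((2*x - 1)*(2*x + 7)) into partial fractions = 45/(16*(2*x + 7)) + 11/(16*(2*x - 1))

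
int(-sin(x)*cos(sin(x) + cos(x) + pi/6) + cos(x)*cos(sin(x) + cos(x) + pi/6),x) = sin(sqrt(2)*sin(x + pi/4) + pi/6) + C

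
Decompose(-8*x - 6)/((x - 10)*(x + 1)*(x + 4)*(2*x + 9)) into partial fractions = -240/(203*(2*x + 9)) + 13/(21*(x + 4)) - 2/(231*(x + 1)) - 43/(2233*(x - 10))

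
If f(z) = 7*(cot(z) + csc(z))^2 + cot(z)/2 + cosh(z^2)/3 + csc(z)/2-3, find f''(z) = 4*z^2*cosh(z^2)/3 + 2*sinh(z^2)/3 - 1/(2*sin(z)) - 14*cos(z)/sin(z)^2 - 56/sin(z)^2 + cos(z)/sin(z)^3 + sin(z)^(-3) + 84*cos(z)/sin(z)^4 + 84/sin(z)^4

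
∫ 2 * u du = u^2 + C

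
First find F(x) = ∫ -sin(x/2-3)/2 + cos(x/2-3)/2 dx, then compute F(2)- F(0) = -sin(2) + cos(2) + sin(3) - cos(3)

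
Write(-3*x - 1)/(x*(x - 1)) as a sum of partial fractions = -4/(x - 1) + 1/x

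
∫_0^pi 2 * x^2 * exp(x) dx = -4 + 2*(1 + (-1 + pi)^2)*exp(pi)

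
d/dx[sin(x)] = cos(x)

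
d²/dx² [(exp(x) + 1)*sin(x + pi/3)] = 2*exp(x)*cos(x + pi/3) - sin(x + pi/3)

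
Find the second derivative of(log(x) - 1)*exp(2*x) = (4*x^2*exp(2*x)*log(x) - 4*x^2*exp(2*x) + 4*x*exp(2*x) - exp(2*x))/x^2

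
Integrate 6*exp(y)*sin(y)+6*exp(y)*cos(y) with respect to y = 6*exp(y)*sin(y) + C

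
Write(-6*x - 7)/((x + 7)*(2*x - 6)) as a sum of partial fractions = -7/(4*(x + 7)) - 5/(4*(x - 3))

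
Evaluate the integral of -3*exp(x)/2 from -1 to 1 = -3*E/2 + 3*exp(-1)/2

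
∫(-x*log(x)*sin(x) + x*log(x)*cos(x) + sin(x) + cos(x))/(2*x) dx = sqrt(2)*log(x)*sin(x + pi/4)/2 + C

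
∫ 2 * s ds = s^2 + C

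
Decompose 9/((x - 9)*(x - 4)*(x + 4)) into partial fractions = 9/(104*(x + 4)) - 9/(40*(x - 4)) + 9/(65*(x - 9))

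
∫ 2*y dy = y^2 + C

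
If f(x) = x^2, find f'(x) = 2*x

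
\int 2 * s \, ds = s^2 + C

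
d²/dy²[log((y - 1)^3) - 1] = -3/(y^2 - 2*y + 1)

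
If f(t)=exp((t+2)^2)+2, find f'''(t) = 8*t^3*exp(t^2 + 4*t + 4) + 48*t^2*exp(t^2 + 4*t + 4) + 108*t*exp(t^2 + 4*t + 4) + 88*exp(t^2 + 4*t + 4)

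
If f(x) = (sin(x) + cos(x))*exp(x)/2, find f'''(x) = -2*exp(x)*sin(x)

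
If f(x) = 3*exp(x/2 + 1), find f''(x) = 3*exp(x/2 + 1)/4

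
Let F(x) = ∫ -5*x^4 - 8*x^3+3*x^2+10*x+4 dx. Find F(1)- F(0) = 7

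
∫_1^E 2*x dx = -1 + exp(2)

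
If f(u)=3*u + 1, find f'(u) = 3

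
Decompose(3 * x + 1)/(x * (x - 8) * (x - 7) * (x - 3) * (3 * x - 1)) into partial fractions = -81/(1840*(3*x - 1)) + 1/(48*(x - 3)) - 11/(280*(x - 7)) + 5/(184*(x - 8)) + 1/(168*x)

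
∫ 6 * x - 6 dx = 3*x^2 - 6*x + C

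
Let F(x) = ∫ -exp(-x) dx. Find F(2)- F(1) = -exp(-1) + exp(-2)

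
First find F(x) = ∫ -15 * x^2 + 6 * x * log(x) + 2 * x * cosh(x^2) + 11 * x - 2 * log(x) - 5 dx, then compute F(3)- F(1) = -104 - sinh(1) + 21*log(3) + sinh(9)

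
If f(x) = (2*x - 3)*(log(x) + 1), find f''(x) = (2*x + 3)/x^2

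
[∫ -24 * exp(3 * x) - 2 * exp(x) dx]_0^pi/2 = -8*exp(3*pi/2) - 2*exp(pi/2) + 10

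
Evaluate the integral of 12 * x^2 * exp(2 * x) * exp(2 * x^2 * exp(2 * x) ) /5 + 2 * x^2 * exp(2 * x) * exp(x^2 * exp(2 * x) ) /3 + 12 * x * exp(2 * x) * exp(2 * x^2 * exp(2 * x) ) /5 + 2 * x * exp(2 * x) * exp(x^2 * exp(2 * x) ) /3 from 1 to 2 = -3*exp(2*exp(2))/5 - exp(exp(2))/3 + exp(4*exp(4))/3 + 3*exp(8*exp(4))/5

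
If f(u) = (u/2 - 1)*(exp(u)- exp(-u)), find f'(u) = (u*exp(2*u) + u - exp(2*u) - 3)*exp(-u)/2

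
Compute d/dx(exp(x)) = exp(x)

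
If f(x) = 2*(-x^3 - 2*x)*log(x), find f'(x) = -6*x^2*log(x) - 2*x^2 - 4*log(x) - 4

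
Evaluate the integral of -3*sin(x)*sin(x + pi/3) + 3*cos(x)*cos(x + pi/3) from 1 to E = -3*sin(pi/3 + 2)/2 + 3*sin(pi/3 + 2*E)/2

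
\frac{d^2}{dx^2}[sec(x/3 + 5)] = 2*tan(x/3 + 5)^2*sec(x/3 + 5)/9 + sec(x/3 + 5)/9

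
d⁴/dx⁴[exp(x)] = exp(x)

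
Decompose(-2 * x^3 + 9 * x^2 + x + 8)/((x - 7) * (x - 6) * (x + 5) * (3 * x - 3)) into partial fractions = -239/(1188*(x + 5)) + 4/(135*(x - 1)) + 94/(165*(x - 6)) - 115/(108*(x - 7))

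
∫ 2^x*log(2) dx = 2^x + C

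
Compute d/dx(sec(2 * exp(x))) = 2*exp(x)*tan(2*exp(x))*sec(2*exp(x))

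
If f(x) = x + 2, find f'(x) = 1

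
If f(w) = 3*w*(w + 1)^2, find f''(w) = 18*w + 12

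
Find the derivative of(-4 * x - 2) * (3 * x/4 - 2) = 13/2 - 6*x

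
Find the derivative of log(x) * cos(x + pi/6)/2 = (-x*log(x)*sin(x + pi/6) + cos(x + pi/6))/(2*x)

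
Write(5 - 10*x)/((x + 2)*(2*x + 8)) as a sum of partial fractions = -45/(4*(x + 4)) + 25/(4*(x + 2))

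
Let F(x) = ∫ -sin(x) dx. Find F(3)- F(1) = cos(3) - cos(1)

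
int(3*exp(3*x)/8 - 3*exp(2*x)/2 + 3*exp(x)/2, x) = (exp(x) - 2)^3/8 + C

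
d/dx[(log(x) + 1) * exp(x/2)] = (x*exp(x/2)*log(x) + x*exp(x/2) + 2*exp(x/2))/(2*x)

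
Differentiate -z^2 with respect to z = -2*z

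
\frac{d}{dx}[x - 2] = 1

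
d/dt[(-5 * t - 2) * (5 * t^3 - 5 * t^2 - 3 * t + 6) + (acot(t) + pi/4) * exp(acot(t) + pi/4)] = (-400*t^5 + 180*t^4 - 200*t^3 + 84*t^2 + 200*t - 4*exp(acot(t) + pi/4)*acot(t) - 4*exp(acot(t) + pi/4) - pi*exp(acot(t) + pi/4) - 96)/(4*t^2 + 4)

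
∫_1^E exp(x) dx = -E + exp(E)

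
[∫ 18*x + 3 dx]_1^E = -12 + 3*E + 9*exp(2)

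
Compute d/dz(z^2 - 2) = 2*z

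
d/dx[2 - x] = -1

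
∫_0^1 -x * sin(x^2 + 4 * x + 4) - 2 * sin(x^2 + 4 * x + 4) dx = cos(9)/2 - cos(4)/2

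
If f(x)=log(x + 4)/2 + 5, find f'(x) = 1/(2*x + 8)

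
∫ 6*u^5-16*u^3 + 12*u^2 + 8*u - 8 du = u^6 - 4*u^4 + 4*u^3 + 4*u^2 - 8*u + C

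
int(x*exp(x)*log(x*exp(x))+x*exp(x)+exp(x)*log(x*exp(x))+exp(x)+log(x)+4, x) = x*((x + log(x))*exp(x) + log(x) + 3) + C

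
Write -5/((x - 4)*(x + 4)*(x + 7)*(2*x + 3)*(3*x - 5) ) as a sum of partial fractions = 405/(58786*(3*x - 5)) - 16/(2299*(2*x + 3)) - 5/(9438*(x + 7)) + 1/(408*(x + 4)) - 5/(6776*(x - 4))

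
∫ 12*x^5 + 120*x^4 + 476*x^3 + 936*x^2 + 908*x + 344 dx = 2*x^6 + 24*x^5 + 119*x^4 + 312*x^3 + 454*x^2 + 344*x + C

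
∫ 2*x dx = x^2 + C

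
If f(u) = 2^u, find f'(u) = 2^u*log(2)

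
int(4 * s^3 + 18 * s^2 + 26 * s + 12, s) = s^4 + 6*s^3 + 13*s^2 + 12*s + C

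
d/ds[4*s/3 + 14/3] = 4/3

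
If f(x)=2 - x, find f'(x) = -1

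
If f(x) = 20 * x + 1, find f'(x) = 20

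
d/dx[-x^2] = -2*x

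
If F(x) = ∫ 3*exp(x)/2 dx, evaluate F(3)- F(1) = -3*E/2 + 3*exp(3)/2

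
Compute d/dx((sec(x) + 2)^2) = 2*(2 + 1/cos(x))*sin(x)/cos(x)^2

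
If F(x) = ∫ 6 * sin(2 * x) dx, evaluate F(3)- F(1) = -3*cos(6) + 3*cos(2)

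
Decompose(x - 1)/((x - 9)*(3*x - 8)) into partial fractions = -5/(19*(3*x - 8)) + 8/(19*(x - 9))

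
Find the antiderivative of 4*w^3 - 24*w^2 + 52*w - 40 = w^4 - 8*w^3 + 26*w^2 - 40*w + C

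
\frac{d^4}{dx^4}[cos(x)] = cos(x)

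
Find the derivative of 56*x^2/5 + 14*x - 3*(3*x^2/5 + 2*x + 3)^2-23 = -108*x^3/25 - 108*x^2/5 - 116*x/5 - 22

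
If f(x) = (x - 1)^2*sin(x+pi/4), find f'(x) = x^2*cos(x + pi/4) + 2*x*sin(x + pi/4) - 2*x*cos(x + pi/4) - 2*sin(x + pi/4) + cos(x + pi/4)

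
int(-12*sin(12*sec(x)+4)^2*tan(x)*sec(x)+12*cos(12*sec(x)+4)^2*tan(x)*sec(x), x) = sin(8 + 24/cos(x))/2 + C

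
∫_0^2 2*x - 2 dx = 0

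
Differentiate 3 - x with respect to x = -1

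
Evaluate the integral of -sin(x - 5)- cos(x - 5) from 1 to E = cos(5 - E) - cos(4) - sin(4) + sin(5 - E)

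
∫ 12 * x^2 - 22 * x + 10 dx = 4*x^3 - 11*x^2 + 10*x + C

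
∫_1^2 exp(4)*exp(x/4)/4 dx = -exp(17/4) + exp(9/2)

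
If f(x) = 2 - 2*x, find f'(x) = -2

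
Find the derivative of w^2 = 2*w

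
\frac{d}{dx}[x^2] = 2*x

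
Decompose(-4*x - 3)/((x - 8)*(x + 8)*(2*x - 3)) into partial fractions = 36/(247*(2*x - 3)) + 29/(304*(x + 8)) - 35/(208*(x - 8))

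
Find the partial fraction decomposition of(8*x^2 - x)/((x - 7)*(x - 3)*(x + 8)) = 104/(33*(x + 8)) - 69/(44*(x - 3)) + 77/(12*(x - 7))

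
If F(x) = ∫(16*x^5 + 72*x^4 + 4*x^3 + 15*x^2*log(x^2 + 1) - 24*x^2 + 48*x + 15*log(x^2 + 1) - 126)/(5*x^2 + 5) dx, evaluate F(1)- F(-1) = -204/5 + 6*log(2)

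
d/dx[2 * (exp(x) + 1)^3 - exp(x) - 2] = 6*exp(3*x) + 12*exp(2*x) + 5*exp(x)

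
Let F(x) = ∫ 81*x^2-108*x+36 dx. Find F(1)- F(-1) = 126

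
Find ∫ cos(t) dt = sin(t) + C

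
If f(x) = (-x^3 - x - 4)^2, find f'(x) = 6*x^5 + 8*x^3 + 24*x^2 + 2*x + 8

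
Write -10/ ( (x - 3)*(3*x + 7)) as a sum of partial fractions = 15/(8*(3*x + 7)) - 5/(8*(x - 3))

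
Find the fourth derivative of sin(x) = sin(x)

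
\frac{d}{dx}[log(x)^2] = 2*log(x)/x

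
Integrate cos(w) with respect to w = sin(w) + C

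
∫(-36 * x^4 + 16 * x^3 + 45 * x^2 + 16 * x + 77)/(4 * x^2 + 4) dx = -3*x^3 + 2*x^2 + 81*x/4 + acot(x) + C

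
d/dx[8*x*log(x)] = 8*log(x) + 8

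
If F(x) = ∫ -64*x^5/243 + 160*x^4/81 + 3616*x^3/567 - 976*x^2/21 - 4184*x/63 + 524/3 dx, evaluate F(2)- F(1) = 0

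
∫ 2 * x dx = x^2 + C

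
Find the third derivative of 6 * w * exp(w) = 6*w*exp(w) + 18*exp(w)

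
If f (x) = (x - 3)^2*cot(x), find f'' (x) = 2*x^2/tan(x) + 2*x^2/tan(x)^3 - 4*x - 12*x/tan(x) - 4*x/tan(x)^2 - 12*x/tan(x)^3 + 12 + 20/tan(x) + 12/tan(x)^2 + 18/tan(x)^3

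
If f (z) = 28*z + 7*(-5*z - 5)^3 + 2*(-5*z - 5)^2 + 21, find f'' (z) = -5250*z - 5150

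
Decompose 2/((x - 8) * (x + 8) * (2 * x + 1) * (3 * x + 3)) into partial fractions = -16/(765*(2*x + 1)) - 1/(2520*(x + 8)) + 2/(189*(x + 1)) + 1/(3672*(x - 8))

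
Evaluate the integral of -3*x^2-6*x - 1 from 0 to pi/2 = (-2 + (1 + pi/2)^2)*(-pi/2 - 1) - 1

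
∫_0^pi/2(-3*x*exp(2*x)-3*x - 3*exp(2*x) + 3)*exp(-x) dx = -3*pi*(-exp(-pi/2) + exp(pi/2))/2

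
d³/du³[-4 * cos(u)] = -4*sin(u)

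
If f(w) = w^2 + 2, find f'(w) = 2*w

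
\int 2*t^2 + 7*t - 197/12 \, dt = 2*t^3/3 + 7*t^2/2 - 197*t/12 + C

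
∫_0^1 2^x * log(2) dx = 1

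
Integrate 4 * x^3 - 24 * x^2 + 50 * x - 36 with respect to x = x^4 - 8*x^3 + 25*x^2 - 36*x + C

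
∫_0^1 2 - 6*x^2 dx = 0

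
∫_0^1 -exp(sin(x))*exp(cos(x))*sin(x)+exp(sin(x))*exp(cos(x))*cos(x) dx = -E + exp(cos(1) + sin(1))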